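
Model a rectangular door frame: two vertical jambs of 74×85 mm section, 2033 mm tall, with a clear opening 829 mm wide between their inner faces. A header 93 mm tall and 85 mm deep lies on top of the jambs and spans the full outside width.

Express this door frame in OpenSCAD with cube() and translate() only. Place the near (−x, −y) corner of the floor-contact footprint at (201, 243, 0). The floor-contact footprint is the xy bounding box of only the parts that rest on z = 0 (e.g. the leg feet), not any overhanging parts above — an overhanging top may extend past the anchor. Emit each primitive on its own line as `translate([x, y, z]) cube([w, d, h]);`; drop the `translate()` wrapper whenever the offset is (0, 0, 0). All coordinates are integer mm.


translate([201, 243, 0]) cube([74, 85, 2033]);
translate([1104, 243, 0]) cube([74, 85, 2033]);
translate([201, 243, 2033]) cube([977, 85, 93]);


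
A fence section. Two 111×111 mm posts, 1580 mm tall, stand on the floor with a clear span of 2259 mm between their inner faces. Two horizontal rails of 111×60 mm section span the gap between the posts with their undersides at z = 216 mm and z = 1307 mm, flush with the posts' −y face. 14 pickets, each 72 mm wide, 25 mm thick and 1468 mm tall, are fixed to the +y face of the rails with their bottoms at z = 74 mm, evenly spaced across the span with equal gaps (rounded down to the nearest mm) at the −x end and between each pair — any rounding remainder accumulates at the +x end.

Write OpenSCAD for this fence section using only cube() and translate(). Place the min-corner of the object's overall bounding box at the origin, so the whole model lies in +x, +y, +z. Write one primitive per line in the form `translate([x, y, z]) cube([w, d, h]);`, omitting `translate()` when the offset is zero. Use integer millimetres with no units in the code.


cube([111, 111, 1580]);
translate([2370, 0, 0]) cube([111, 111, 1580]);
translate([111, 0, 216]) cube([2259, 111, 60]);
translate([111, 0, 1307]) cube([2259, 111, 60]);
translate([194, 111, 74]) cube([72, 25, 1468]);
translate([349, 111, 74]) cube([72, 25, 1468]);
translate([504, 111, 74]) cube([72, 25, 1468]);
translate([659, 111, 74]) cube([72, 25, 1468]);
translate([814, 111, 74]) cube([72, 25, 1468]);
translate([969, 111, 74]) cube([72, 25, 1468]);
translate([1124, 111, 74]) cube([72, 25, 1468]);
translate([1279, 111, 74]) cube([72, 25, 1468]);
translate([1434, 111, 74]) cube([72, 25, 1468]);
translate([1589, 111, 74]) cube([72, 25, 1468]);
translate([1744, 111, 74]) cube([72, 25, 1468]);
translate([1899, 111, 74]) cube([72, 25, 1468]);
translate([2054, 111, 74]) cube([72, 25, 1468]);
translate([2209, 111, 74]) cube([72, 25, 1468]);


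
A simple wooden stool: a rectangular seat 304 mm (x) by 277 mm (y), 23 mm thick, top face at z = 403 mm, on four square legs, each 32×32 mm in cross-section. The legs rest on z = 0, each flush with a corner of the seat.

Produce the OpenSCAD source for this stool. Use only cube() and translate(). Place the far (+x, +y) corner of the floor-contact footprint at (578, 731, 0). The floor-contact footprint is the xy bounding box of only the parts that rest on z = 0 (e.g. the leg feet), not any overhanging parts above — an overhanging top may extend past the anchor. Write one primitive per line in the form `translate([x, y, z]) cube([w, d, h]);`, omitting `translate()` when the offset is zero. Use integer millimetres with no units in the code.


translate([274, 454, 380]) cube([304, 277, 23]);
translate([274, 454, 0]) cube([32, 32, 380]);
translate([546, 454, 0]) cube([32, 32, 380]);
translate([274, 699, 0]) cube([32, 32, 380]);
translate([546, 699, 0]) cube([32, 32, 380]);


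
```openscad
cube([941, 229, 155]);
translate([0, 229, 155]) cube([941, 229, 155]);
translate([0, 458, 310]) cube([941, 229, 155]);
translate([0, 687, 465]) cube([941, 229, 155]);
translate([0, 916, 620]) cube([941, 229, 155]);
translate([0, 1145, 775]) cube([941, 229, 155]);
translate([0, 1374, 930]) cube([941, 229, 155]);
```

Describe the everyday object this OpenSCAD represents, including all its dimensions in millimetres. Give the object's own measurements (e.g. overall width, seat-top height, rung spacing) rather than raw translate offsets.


A straight staircase of 7 solid steps. Each step is 941 mm wide (x), 229 mm deep (y, the going) and 155 mm tall (the rise). The first step rests on the floor; each subsequent step sits one going further in +y and one rise higher in +z, directly behind and above the previous step with no overlap.


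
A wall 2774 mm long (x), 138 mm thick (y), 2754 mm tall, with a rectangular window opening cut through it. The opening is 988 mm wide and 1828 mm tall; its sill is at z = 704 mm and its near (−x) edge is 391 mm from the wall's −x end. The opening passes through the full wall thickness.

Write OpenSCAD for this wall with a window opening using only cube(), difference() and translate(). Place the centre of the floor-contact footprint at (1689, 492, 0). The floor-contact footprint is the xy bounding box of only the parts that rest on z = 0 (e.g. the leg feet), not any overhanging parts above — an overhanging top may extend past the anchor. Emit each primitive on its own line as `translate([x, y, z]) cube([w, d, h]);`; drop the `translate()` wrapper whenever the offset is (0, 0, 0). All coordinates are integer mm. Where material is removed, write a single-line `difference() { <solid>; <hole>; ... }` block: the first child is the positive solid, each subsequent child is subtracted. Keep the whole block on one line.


difference() { translate([302, 423, 0]) cube([2774, 138, 2754]); translate([693, 423, 704]) cube([988, 138, 1828]); }


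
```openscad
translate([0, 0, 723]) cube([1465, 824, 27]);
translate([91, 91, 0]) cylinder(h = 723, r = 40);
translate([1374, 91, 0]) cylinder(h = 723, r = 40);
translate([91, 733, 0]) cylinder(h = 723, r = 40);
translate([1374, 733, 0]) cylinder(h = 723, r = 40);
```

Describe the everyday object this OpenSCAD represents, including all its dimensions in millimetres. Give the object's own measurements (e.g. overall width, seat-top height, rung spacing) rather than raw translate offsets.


A table: top 1465 mm (x) × 824 mm (y), 27 mm thick, upper face at z = 750 mm, on four round legs of 80 mm diameter, each leg's bounding box inset 51 mm from the nearest pair of top edges from z = 0 to the bottom of the top.


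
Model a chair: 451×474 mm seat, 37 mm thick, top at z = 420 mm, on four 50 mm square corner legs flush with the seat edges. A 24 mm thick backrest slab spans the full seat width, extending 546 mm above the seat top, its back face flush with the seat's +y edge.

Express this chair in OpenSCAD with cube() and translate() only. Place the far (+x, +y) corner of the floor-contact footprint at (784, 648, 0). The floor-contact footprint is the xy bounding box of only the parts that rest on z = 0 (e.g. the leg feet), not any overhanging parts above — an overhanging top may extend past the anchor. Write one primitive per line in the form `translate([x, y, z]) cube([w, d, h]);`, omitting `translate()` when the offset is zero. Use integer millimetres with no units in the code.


translate([333, 174, 383]) cube([451, 474, 37]);
translate([333, 174, 0]) cube([50, 50, 383]);
translate([734, 174, 0]) cube([50, 50, 383]);
translate([333, 598, 0]) cube([50, 50, 383]);
translate([734, 598, 0]) cube([50, 50, 383]);
translate([333, 624, 420]) cube([451, 24, 546]);


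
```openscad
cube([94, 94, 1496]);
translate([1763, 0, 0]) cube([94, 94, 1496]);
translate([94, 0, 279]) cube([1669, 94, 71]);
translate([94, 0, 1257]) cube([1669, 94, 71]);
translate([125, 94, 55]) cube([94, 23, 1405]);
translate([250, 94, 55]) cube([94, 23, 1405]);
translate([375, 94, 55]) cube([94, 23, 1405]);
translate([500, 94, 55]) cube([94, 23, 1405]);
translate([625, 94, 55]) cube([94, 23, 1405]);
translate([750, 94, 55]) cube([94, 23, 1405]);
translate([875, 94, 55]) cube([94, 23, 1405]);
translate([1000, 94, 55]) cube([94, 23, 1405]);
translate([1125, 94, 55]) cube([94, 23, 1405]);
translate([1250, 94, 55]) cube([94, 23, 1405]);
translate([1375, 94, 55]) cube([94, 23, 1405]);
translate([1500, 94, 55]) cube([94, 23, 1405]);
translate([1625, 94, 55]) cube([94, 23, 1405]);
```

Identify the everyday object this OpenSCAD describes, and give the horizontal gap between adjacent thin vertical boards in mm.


A fence section. The picket gap is 31 mm.

Two posts, two rails, 13 pickets — a fence section. Span 1669 mm holds 13 pickets of 94 mm with 14 equal gaps: ⌊(1669 − 13·94) / 14⌋ = 31 mm.


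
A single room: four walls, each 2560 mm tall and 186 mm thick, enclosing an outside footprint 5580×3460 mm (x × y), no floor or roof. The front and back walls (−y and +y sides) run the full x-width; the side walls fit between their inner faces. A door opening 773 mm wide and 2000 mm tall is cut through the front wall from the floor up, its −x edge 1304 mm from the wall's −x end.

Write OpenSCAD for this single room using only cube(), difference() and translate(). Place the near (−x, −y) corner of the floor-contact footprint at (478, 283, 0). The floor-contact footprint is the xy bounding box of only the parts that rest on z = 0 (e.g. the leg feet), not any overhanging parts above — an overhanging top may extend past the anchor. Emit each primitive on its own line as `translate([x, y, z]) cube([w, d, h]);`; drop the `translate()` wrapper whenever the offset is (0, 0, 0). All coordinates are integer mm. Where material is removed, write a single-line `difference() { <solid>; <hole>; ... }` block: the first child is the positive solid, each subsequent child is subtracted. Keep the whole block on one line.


difference() { translate([478, 283, 0]) cube([5580, 186, 2560]); translate([1782, 283, 0]) cube([773, 186, 2000]); }
translate([478, 3557, 0]) cube([5580, 186, 2560]);
translate([478, 469, 0]) cube([186, 3088, 2560]);
translate([5872, 469, 0]) cube([186, 3088, 2560]);


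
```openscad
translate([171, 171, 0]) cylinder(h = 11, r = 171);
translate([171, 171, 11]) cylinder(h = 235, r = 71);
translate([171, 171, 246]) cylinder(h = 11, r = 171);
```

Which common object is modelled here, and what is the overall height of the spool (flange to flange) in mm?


A spool. The overall height is 257 mm.

Three coaxial cylinders, large–small–large — a spool. Two 11 mm flanges and a 235 mm core give 11 + 235 + 11 = 257 mm.


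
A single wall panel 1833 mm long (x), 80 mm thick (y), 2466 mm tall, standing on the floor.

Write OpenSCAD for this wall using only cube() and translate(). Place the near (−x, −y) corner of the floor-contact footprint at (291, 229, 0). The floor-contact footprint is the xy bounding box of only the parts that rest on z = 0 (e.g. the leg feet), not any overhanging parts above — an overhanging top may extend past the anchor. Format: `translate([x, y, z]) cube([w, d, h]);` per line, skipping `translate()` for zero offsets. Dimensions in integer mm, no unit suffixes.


translate([291, 229, 0]) cube([1833, 80, 2466]);


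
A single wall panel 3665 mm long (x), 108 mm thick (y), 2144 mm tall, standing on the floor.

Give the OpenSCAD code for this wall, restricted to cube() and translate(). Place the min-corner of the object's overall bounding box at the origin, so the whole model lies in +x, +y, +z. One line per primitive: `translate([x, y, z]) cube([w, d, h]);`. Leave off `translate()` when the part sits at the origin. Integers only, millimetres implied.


cube([3665, 108, 2144]);


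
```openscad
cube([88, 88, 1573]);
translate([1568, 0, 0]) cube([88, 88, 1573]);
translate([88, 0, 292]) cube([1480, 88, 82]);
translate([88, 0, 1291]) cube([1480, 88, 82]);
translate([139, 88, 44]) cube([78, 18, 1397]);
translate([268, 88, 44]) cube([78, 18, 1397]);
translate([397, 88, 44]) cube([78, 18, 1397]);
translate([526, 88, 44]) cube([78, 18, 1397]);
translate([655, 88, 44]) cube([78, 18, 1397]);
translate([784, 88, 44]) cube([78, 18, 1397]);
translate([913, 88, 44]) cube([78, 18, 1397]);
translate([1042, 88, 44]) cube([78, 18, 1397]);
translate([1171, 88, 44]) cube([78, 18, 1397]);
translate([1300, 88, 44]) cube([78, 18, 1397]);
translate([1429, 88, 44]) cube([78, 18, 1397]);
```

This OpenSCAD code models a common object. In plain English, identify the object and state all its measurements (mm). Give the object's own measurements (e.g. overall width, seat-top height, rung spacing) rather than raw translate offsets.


A fence section. Two 88×88 mm posts, 1573 mm tall, stand on the floor with a clear span of 1480 mm between their inner faces. Two horizontal rails of 88×82 mm section span the gap between the posts with their undersides at z = 292 mm and z = 1291 mm, flush with the posts' −y face. 11 pickets, each 78 mm wide, 18 mm thick and 1397 mm tall, are fixed to the +y face of the rails with their bottoms at z = 44 mm, spaced across the span with a 51 mm gap after the −x post and between neighbouring pickets, with 61 mm left before the +x post.


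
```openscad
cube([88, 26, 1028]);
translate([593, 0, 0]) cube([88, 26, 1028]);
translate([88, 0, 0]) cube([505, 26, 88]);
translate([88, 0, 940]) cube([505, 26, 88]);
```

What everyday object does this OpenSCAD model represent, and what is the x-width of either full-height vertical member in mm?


A picture frame. The border width is 88 mm.

Four thin pieces enclosing a rectangular opening — a picture frame. The two full-height stiles are 1028 mm tall; the top rail sits at z = 940 and is 88 mm tall, so the border above the opening is 1028 − 940 = 88 mm, matching the stile x-width.


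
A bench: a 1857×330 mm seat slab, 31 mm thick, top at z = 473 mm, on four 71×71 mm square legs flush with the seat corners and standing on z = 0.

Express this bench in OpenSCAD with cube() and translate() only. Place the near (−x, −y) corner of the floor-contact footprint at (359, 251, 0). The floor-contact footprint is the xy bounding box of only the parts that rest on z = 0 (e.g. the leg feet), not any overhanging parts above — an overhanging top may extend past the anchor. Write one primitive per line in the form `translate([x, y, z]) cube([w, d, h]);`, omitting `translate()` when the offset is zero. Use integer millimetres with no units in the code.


// leg_h = 473 − 31 = 442
translate([359, 251, 442]) cube([1857, 330, 31]);
translate([359, 251, 0]) cube([71, 71, 442]);
translate([359, 510, 0]) cube([71, 71, 442]);
translate([2145, 251, 0]) cube([71, 71, 442]);
translate([2145, 510, 0]) cube([71, 71, 442]);


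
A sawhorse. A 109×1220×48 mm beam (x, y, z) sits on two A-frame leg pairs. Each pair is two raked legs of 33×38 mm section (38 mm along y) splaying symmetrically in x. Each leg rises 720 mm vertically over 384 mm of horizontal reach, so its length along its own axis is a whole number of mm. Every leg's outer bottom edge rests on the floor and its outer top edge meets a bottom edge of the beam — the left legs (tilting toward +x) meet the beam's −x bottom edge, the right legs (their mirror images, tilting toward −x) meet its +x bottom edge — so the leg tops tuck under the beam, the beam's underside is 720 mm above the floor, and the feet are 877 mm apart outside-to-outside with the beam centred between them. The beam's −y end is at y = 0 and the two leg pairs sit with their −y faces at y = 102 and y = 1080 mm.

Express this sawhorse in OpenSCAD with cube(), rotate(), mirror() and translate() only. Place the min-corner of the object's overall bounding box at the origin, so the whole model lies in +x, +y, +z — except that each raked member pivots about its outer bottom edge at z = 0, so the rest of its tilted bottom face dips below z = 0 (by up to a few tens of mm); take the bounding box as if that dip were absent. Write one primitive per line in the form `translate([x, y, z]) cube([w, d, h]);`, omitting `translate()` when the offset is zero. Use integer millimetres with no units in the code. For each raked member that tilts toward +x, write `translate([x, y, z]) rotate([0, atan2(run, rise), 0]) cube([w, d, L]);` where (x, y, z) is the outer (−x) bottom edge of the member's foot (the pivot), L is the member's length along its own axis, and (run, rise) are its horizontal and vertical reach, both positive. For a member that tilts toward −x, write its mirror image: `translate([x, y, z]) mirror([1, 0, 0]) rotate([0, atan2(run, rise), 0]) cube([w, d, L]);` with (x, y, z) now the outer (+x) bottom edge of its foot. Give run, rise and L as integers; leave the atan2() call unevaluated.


translate([384, 0, 720]) cube([109, 1220, 48]);
translate([0, 102, 0]) rotate([0, atan2(384, 720), 0]) cube([33, 38, 816]);
translate([877, 102, 0]) mirror([1, 0, 0]) rotate([0, atan2(384, 720), 0]) cube([33, 38, 816]);
translate([0, 1080, 0]) rotate([0, atan2(384, 720), 0]) cube([33, 38, 816]);
translate([877, 1080, 0]) mirror([1, 0, 0]) rotate([0, atan2(384, 720), 0]) cube([33, 38, 816]);


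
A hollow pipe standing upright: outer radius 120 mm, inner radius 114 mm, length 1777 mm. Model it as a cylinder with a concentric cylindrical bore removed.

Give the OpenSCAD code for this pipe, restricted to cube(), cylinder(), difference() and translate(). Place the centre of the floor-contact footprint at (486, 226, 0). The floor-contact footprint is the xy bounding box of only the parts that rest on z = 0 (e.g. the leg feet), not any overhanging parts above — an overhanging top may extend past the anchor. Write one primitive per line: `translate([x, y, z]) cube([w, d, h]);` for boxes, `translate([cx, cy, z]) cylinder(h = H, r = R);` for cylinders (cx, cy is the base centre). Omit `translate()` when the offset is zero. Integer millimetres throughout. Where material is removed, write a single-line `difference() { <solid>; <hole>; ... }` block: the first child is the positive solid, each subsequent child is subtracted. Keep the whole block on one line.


difference() { translate([486, 226, 0]) cylinder(h = 1777, r = 120); translate([486, 226, 0]) cylinder(h = 1777, r = 114); }


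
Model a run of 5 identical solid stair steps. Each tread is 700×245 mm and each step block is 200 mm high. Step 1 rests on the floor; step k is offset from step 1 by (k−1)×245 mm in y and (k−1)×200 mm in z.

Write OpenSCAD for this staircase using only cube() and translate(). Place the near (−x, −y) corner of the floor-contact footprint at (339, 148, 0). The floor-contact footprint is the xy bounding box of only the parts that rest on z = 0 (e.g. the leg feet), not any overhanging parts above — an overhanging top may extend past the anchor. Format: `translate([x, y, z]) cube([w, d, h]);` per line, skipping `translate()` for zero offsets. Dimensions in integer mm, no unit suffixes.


translate([339, 148, 0]) cube([700, 245, 200]);
translate([339, 393, 200]) cube([700, 245, 200]);
translate([339, 638, 400]) cube([700, 245, 200]);
translate([339, 883, 600]) cube([700, 245, 200]);
translate([339, 1128, 800]) cube([700, 245, 200]);


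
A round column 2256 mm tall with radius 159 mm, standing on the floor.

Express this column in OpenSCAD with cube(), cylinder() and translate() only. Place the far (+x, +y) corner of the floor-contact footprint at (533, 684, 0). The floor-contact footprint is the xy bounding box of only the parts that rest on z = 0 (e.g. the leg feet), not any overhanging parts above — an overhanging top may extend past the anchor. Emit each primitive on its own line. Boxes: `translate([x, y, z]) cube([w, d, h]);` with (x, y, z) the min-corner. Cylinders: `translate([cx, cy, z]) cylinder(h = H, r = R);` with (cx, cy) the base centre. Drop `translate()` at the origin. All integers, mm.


translate([374, 525, 0]) cylinder(h = 2256, r = 159);


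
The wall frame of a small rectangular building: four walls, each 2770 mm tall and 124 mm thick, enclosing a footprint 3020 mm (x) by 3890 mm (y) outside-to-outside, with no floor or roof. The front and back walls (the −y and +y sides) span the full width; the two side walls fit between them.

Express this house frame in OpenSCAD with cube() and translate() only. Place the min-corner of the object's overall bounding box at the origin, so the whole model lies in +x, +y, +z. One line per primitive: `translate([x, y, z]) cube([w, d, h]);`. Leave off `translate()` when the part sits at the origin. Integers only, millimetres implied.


cube([3020, 124, 2770]);
translate([0, 3766, 0]) cube([3020, 124, 2770]);
translate([0, 124, 0]) cube([124, 3642, 2770]);
translate([2896, 124, 0]) cube([124, 3642, 2770]);


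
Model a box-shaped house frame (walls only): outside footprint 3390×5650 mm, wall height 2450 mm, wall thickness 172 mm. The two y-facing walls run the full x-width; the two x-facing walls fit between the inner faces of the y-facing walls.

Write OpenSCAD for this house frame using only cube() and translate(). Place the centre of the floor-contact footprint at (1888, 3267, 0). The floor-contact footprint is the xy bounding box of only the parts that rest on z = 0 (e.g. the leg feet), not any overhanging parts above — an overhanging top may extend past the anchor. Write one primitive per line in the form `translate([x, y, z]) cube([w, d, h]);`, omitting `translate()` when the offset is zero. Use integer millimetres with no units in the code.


translate([193, 442, 0]) cube([3390, 172, 2450]);
translate([193, 5920, 0]) cube([3390, 172, 2450]);
translate([193, 614, 0]) cube([172, 5306, 2450]);
translate([3411, 614, 0]) cube([172, 5306, 2450]);


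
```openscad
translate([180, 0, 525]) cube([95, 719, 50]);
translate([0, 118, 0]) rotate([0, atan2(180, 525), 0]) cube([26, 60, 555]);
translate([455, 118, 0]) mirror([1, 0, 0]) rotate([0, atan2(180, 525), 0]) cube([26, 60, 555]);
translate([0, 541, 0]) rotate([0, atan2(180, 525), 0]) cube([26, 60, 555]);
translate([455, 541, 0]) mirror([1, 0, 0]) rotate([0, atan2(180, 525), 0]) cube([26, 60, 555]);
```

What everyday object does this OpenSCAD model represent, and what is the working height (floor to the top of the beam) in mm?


A sawhorse. The overall height is 575 mm.

A beam across two mirrored pairs of raked legs — a sawhorse. The beam's underside is at z = 525 (matching the legs' vertical rise in atan2(180, 525)) and the beam is 50 mm tall, so its top is at 525 + 50 = 575 mm. The raked legs top out at the beam's underside, so that is the highest point.


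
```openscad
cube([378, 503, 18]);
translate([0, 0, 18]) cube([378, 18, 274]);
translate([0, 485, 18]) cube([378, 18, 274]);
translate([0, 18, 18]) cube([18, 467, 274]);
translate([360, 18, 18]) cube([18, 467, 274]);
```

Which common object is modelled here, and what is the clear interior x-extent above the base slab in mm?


An open box. The internal width is 342 mm.

A 378×503 base slab with four walls standing on it — an open box. The base is 378 mm wide and the walls are 18 mm thick, so the internal width is 378 − 2 × 18 = 342 mm.


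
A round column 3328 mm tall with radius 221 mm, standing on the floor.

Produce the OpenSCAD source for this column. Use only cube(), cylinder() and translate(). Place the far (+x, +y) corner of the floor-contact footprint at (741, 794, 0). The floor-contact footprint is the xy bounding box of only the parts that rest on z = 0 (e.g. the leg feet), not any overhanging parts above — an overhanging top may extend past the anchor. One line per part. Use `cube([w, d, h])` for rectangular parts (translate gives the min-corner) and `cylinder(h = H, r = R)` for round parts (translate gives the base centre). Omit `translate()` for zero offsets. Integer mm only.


translate([520, 573, 0]) cylinder(h = 3328, r = 221);


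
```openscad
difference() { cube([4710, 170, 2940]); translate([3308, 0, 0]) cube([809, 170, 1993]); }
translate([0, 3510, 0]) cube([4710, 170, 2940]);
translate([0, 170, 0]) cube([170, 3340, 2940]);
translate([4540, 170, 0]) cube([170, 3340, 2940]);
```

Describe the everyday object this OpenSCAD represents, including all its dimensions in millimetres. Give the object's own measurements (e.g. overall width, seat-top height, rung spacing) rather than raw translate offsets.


A single room: four walls, each 2940 mm tall and 170 mm thick, enclosing an outside footprint 4710×3680 mm (x × y), no floor or roof. The front and back walls (−y and +y sides) run the full x-width; the side walls fit between their inner faces. A door opening 809 mm wide and 1993 mm tall is cut through the front wall from the floor up, its −x edge 3308 mm from the wall's −x end.


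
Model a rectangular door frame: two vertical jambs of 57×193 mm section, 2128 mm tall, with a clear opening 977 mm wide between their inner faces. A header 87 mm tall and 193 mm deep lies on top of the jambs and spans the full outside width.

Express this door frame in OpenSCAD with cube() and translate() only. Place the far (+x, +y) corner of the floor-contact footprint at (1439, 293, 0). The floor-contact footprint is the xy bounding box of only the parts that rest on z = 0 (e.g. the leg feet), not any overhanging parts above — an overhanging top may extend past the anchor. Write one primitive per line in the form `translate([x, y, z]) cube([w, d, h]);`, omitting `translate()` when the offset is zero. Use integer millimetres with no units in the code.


translate([348, 100, 0]) cube([57, 193, 2128]);
translate([1382, 100, 0]) cube([57, 193, 2128]);
translate([348, 100, 2128]) cube([1091, 193, 87]);


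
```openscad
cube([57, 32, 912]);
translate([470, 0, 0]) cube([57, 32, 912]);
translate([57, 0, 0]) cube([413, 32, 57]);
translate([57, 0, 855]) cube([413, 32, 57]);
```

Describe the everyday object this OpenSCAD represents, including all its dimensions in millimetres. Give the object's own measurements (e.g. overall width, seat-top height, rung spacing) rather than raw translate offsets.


A rectangular picture frame lying in the x–z plane (depth along y). The opening is 413 mm wide (x) by 798 mm tall (z), surrounded by a border 57 mm wide on all four sides. The frame is 32 mm deep and is made of two full-height vertical stiles with two horizontal rails fitted between them.


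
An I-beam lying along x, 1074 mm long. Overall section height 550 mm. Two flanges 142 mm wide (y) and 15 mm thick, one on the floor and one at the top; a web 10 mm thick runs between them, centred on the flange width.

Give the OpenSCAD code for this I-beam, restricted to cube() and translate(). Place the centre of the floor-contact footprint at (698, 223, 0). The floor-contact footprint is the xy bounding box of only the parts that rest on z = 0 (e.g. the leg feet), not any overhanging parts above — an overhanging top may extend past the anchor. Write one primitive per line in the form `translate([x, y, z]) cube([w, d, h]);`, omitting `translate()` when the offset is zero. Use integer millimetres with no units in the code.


translate([161, 152, 0]) cube([1074, 142, 15]);
translate([161, 218, 15]) cube([1074, 10, 520]);
translate([161, 152, 535]) cube([1074, 142, 15]);


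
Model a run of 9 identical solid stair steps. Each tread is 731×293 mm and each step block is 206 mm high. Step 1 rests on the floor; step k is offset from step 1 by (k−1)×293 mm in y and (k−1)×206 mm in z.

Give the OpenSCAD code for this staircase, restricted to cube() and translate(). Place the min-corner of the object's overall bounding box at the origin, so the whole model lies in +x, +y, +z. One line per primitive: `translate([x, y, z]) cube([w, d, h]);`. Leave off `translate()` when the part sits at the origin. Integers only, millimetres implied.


cube([731, 293, 206]);
translate([0, 293, 206]) cube([731, 293, 206]);
translate([0, 586, 412]) cube([731, 293, 206]);
translate([0, 879, 618]) cube([731, 293, 206]);
translate([0, 1172, 824]) cube([731, 293, 206]);
translate([0, 1465, 1030]) cube([731, 293, 206]);
translate([0, 1758, 1236]) cube([731, 293, 206]);
translate([0, 2051, 1442]) cube([731, 293, 206]);
translate([0, 2344, 1648]) cube([731, 293, 206]);


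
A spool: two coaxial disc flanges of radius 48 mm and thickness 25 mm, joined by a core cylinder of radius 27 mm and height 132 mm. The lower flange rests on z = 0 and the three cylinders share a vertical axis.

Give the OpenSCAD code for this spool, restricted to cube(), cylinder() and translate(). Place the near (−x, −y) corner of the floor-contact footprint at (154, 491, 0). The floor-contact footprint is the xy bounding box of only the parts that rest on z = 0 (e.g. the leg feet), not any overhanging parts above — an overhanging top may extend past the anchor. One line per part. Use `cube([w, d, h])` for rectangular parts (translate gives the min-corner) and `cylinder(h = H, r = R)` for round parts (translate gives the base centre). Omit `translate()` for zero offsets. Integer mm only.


translate([202, 539, 0]) cylinder(h = 25, r = 48);
translate([202, 539, 25]) cylinder(h = 132, r = 27);
translate([202, 539, 157]) cylinder(h = 25, r = 48);


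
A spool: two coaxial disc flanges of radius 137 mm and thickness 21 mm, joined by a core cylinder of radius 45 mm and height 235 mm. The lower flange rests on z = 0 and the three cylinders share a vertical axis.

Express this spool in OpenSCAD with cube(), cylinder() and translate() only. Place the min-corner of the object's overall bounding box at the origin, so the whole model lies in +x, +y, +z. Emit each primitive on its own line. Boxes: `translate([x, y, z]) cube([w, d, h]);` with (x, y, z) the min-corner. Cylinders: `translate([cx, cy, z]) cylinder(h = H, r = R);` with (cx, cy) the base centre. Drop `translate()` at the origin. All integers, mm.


translate([137, 137, 0]) cylinder(h = 21, r = 137);
translate([137, 137, 21]) cylinder(h = 235, r = 45);
translate([137, 137, 256]) cylinder(h = 21, r = 137);


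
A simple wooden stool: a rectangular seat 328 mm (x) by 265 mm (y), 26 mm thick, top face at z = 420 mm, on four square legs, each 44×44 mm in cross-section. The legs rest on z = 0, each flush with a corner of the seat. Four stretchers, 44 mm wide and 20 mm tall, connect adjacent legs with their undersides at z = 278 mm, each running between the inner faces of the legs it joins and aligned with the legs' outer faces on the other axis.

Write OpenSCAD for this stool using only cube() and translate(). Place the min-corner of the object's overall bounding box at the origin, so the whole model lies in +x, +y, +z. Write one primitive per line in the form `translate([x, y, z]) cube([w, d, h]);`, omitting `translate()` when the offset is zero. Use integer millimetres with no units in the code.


// leg_h = 420 - 26 = 394
// stretcher span = 328 - 2*44 = 240
translate([0, 0, 394]) cube([328, 265, 26]);
cube([44, 44, 394]);
translate([284, 0, 0]) cube([44, 44, 394]);
translate([0, 221, 0]) cube([44, 44, 394]);
translate([284, 221, 0]) cube([44, 44, 394]);
translate([44, 0, 278]) cube([240, 44, 20]);
translate([44, 221, 278]) cube([240, 44, 20]);
translate([0, 44, 278]) cube([44, 177, 20]);
translate([284, 44, 278]) cube([44, 177, 20]);


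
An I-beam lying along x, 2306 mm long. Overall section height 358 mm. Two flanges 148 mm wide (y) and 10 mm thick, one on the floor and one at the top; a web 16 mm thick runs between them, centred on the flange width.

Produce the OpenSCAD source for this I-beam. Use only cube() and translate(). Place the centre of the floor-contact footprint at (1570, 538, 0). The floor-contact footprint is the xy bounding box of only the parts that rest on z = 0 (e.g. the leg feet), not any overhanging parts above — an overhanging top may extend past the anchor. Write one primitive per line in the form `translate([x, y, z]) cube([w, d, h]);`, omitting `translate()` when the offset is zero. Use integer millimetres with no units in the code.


translate([417, 464, 0]) cube([2306, 148, 10]);
translate([417, 530, 10]) cube([2306, 16, 338]);
translate([417, 464, 348]) cube([2306, 148, 10]);


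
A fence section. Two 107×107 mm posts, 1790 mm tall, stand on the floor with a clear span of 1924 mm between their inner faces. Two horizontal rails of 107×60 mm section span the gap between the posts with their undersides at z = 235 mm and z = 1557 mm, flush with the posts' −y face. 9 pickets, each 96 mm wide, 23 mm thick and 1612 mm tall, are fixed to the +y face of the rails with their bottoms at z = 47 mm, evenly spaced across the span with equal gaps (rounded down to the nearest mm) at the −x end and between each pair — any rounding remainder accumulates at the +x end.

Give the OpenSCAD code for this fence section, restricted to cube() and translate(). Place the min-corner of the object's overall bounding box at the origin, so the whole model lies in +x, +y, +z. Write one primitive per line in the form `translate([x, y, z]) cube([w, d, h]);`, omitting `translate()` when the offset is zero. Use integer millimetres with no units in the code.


cube([107, 107, 1790]);
translate([2031, 0, 0]) cube([107, 107, 1790]);
translate([107, 0, 235]) cube([1924, 107, 60]);
translate([107, 0, 1557]) cube([1924, 107, 60]);
translate([213, 107, 47]) cube([96, 23, 1612]);
translate([415, 107, 47]) cube([96, 23, 1612]);
translate([617, 107, 47]) cube([96, 23, 1612]);
translate([819, 107, 47]) cube([96, 23, 1612]);
translate([1021, 107, 47]) cube([96, 23, 1612]);
translate([1223, 107, 47]) cube([96, 23, 1612]);
translate([1425, 107, 47]) cube([96, 23, 1612]);
translate([1627, 107, 47]) cube([96, 23, 1612]);
translate([1829, 107, 47]) cube([96, 23, 1612]);


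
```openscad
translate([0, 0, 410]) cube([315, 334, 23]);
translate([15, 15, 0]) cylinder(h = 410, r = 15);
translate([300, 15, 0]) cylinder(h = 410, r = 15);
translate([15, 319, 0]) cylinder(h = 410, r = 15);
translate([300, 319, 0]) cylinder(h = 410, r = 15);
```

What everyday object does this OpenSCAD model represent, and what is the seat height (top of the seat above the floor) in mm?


A stool. The seat height is 433 mm.

A 315×334×23 slab at z = 410 on four corner cylinders — a stool. The seat top is 410 + 23 = 433 mm.


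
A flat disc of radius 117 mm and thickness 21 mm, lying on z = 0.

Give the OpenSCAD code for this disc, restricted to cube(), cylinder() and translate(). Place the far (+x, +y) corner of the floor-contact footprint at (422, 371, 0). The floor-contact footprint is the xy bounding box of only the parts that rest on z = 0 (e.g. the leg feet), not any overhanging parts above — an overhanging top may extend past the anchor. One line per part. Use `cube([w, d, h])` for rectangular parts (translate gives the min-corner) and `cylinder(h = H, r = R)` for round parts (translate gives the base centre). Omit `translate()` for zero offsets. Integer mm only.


translate([305, 254, 0]) cylinder(h = 21, r = 117);


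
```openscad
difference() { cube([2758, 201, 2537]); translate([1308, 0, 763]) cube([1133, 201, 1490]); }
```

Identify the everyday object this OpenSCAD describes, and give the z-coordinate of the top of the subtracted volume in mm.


A wall with a window opening. The window head height is 2253 mm.

A wall with a rectangular opening subtracted — a window. Sill at z = 763, opening 1490 mm tall, so the head is at 763 + 1490 = 2253 mm.


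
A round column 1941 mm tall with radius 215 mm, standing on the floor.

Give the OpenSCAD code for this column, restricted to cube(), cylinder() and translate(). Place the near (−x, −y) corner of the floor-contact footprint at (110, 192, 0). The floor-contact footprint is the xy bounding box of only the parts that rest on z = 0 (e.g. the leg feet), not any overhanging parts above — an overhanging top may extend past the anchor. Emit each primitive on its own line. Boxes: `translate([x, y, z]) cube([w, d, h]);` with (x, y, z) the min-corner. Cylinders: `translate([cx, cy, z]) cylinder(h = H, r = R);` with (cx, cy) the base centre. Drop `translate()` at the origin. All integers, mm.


translate([325, 407, 0]) cylinder(h = 1941, r = 215);


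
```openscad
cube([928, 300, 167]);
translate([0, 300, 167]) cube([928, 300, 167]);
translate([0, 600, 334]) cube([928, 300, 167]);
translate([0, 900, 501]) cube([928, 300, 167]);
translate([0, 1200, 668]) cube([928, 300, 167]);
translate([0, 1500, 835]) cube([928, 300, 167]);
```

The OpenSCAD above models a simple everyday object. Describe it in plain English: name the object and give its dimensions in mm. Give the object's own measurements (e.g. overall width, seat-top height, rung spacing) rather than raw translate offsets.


A straight staircase of 6 solid steps. Each step is 928 mm wide (x), 300 mm deep (y, the going) and 167 mm tall (the rise). The first step rests on the floor; each subsequent step sits one going further in +y and one rise higher in +z, directly behind and above the previous step with no overlap.


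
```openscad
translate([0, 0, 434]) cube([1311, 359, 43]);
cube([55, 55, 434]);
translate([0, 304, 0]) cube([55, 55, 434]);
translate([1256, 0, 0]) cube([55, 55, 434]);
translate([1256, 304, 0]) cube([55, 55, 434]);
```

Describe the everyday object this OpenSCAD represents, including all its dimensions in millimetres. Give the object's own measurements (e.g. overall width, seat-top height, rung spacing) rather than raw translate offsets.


A long wooden bench with a 1311 mm (x) × 359 mm (y) seat, 43 mm thick, its top surface 477 mm above the floor. Four 55 mm square legs at the seat corners, flush with the edges, run from z = 0 to the seat underside.


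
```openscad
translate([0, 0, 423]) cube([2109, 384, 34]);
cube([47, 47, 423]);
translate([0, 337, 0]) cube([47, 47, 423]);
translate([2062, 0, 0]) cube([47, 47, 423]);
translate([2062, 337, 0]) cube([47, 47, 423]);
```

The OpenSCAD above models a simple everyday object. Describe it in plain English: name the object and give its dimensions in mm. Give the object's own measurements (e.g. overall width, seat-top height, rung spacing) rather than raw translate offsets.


A bench: a 2109×384 mm seat slab, 34 mm thick, top at z = 457 mm, on four 47×47 mm square legs flush with the seat corners and standing on z = 0.


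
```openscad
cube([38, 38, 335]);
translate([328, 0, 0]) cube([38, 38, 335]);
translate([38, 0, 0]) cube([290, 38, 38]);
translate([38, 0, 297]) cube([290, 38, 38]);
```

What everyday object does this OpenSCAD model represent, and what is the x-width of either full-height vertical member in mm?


A picture frame. The border width is 38 mm.

Four thin pieces enclosing a rectangular opening — a picture frame. The two full-height stiles are 335 mm tall; the top rail sits at z = 297 and is 38 mm tall, so the border above the opening is 335 − 297 = 38 mm, matching the stile x-width.


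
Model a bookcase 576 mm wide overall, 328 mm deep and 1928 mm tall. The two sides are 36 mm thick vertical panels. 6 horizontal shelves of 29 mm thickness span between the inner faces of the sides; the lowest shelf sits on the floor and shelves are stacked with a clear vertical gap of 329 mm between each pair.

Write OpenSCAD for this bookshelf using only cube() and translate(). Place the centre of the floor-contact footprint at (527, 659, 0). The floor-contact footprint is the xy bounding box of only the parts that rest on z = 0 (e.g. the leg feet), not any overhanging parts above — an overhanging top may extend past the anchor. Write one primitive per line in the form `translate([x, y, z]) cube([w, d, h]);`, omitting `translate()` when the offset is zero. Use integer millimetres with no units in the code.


translate([239, 495, 0]) cube([36, 328, 1928]);
translate([779, 495, 0]) cube([36, 328, 1928]);
translate([275, 495, 0]) cube([504, 328, 29]);
translate([275, 495, 358]) cube([504, 328, 29]);
translate([275, 495, 716]) cube([504, 328, 29]);
translate([275, 495, 1074]) cube([504, 328, 29]);
translate([275, 495, 1432]) cube([504, 328, 29]);
translate([275, 495, 1790]) cube([504, 328, 29]);


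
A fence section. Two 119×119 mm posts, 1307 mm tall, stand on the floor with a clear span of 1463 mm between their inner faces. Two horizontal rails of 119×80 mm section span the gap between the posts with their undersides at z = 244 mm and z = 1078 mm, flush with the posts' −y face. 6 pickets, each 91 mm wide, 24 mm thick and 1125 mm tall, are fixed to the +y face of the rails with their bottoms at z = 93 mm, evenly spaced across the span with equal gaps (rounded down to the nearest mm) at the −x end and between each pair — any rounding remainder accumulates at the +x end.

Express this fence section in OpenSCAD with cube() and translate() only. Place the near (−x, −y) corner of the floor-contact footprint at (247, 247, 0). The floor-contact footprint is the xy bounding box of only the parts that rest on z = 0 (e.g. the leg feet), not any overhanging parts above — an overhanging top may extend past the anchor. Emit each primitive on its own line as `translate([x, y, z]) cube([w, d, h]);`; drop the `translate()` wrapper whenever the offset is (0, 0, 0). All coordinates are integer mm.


translate([247, 247, 0]) cube([119, 119, 1307]);
translate([1829, 247, 0]) cube([119, 119, 1307]);
translate([366, 247, 244]) cube([1463, 119, 80]);
translate([366, 247, 1078]) cube([1463, 119, 80]);
translate([497, 366, 93]) cube([91, 24, 1125]);
translate([719, 366, 93]) cube([91, 24, 1125]);
translate([941, 366, 93]) cube([91, 24, 1125]);
translate([1163, 366, 93]) cube([91, 24, 1125]);
translate([1385, 366, 93]) cube([91, 24, 1125]);
translate([1607, 366, 93]) cube([91, 24, 1125]);
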